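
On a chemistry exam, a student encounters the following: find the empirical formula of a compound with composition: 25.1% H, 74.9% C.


Assume 100 g sample. Moles of each element:
  H: 25.1/1.008 = 24.901 mol
  C: 74.9/12.01 = 6.236 mol
Divide by smallest (6.236):
  H: 24.901/6.236 = 3.99
  C: 6.236/6.236 = 1.0
Empirical formula: CH4

CH4


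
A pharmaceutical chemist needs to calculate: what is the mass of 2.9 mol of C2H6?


M(C2H6) = 30.07 g/mol
mass = n × M = 2.9 × 30.07 = 87.20 g

87.20 g


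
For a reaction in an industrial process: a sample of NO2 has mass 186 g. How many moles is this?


M(NO2) = 46.01 g/mol
n = mass/M = 186/46.01 = 4.0426 mol

4.0426 mol


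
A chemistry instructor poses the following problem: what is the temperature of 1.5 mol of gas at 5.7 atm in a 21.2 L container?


PV = nRT  (R = 0.08206 L·atm/(mol·K))
T = PV/(nR) = 5.7×21.2/(1.5×0.08206)
= 120.84/0.123090
= 981.72 K

981.72 K


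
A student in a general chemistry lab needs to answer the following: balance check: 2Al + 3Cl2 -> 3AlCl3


Equation: 2Al + 3Cl2 -> 3AlCl3
Check atoms: Al: 2≠3, Cl: 6≠9
Not balanced

No, not balanced


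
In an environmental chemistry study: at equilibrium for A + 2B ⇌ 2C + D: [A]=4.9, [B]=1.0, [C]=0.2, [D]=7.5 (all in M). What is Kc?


Kc = [C]^2[D]/([A][B]^2)
= (0.2^2 × 7.5^1)/(4.9^1 × 1.0^2)
= 0.3/4.9
= 0.06122

0.06122


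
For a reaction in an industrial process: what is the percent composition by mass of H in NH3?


M(NH3) = 1×14.01 + 3×1.008 = 17.034 g/mol
Mass of H = 3 × 1.008 = 3.024 g/mol
% H = 3.024/17.034 × 100 = 17.75%

17.75%


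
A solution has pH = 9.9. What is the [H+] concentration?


[H+] = 10^(-pH) = 10^(-9.9)
= 1.26×10^-10 M

1.26×10^-10 M


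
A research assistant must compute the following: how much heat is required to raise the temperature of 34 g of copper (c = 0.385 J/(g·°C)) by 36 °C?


q = mcΔT = 34 × 0.385 × 36
= 471.24 J

471.24 J


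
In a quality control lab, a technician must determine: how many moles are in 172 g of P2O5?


M(P2O5) = 141.94 g/mol
n = mass/M = 172/141.94 = 1.2118 mol

1.2118 mol


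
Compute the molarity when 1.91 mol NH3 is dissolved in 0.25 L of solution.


M = n/V = 1.91/0.25 = 7.640 mol/L

7.640 M


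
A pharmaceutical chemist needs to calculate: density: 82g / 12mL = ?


ρ = mass/volume
= 82/12
= 6.833 g/mL

6.833 g/mL


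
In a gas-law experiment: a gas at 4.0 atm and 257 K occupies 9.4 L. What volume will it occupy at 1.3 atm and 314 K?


P1V1/T1 = P2V2/T2
V2 = P1V1T2/(T1P2)
= 4.0×9.4×314/(257×1.3)
= 35.338 L

35.338 L


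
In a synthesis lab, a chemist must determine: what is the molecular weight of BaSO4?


M(BaSO4) = 1×137.33 + 1×32.07 + 4×16.0
= 137.33 + 32.07 + 64.0
= 233.4 g/mol

233.4 g/mol


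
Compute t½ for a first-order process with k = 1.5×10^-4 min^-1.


t½ = ln2/k = 0.693147/(1.5×10^-4 min^-1)
= 4621 min

4621 min


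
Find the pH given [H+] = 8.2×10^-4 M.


pH = -log10([H+]) = -log10(8.2×10^-4)
= 4 - log10(8.2)
= 4 - 0.91
= 3.09

3.09


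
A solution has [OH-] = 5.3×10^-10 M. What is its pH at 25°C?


pOH = -log10([OH-]) = -log10(5.3×10^-10)
= 10 - log10(5.3) = 9.28
pH = 14 - pOH = 14 - 9.28 = 4.72

4.72


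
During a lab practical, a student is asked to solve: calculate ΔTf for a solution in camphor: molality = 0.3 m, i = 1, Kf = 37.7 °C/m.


ΔTf = Kf × m × i
= 37.7 × 0.3 × 1
= 11.31 °C

11.31 °C


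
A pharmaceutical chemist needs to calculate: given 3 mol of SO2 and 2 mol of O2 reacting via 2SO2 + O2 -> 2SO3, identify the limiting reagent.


Mole ratio available / coefficient:
  SO2: 3/2 = 1.500
  O2: 2/1 = 2.000
Smaller ratio is limiting.

SO2


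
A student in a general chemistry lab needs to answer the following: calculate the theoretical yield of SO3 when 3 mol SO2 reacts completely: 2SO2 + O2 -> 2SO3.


Mole ratio SO3:SO2 = 2:2
n(SO3) = 3 × 2/2 = 3.000 mol
mass = 3.000 × 80.07 = 240.21 g

240.21 g


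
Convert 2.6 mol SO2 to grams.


M(SO2) = 64.07 g/mol
mass = n × M = 2.6 × 64.07 = 166.58 g

166.58 g


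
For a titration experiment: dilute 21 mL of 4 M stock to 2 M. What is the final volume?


C1V1 = C2V2
4 × 21 = 2 × V2
V2 = 84/2 = 42.0 mL

42.0 mL


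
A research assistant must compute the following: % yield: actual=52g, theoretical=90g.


% yield = actual/theoretical × 100
= 52/90 × 100
= 57.78%

57.78%


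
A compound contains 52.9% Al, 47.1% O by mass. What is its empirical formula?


Assume 100 g sample. Moles of each element:
  Al: 52.9/26.98 = 1.961 mol
  O: 47.1/16.0 = 2.944 mol
Divide by smallest (1.961):
  Al: 1.961/1.961 = 1.0
  O: 2.944/1.961 = 1.5
Multiply all ratios by 2 to obtain whole numbers.
Empirical formula: Al2O3

Al2O3


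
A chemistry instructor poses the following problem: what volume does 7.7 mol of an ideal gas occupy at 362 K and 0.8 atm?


PV = nRT  (R = 0.08206 L·atm/(mol·K))
V = nRT/P = 7.7×0.08206×362/0.8
= 285.918 L

285.918 L


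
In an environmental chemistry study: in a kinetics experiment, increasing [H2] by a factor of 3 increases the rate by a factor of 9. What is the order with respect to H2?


rate ∝ [H2]^n
3^n = 9 → n = 2
Order in H2: 2

2


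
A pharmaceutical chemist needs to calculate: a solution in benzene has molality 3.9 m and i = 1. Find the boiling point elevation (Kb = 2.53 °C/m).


ΔTb = Kb × m × i
= 2.53 × 3.9 × 1
= 9.867 °C

9.867 °C


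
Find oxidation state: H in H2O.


H is +1 with nonmetals
Oxidation number: +1

+1


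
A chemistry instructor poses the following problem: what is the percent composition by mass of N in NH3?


M(NH3) = 1×14.01 + 3×1.008 = 17.034 g/mol
Mass of N = 1 × 14.01 = 14.01 g/mol
% N = 14.01/17.034 × 100 = 82.25%

82.25%


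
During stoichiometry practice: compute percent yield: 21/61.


% yield = actual/theoretical × 100
= 21/61 × 100
= 34.43%

34.43%


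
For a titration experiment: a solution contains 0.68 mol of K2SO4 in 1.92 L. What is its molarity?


M = n/V = 0.68/1.92 = 0.354 mol/L

0.354 M


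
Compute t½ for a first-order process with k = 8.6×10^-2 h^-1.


t½ = ln2/k = 0.693147/(8.6×10^-2 h^-1)
= 8.060 h

8.060 h


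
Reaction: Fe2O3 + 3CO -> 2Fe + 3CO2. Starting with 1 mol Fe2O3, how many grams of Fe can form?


Mole ratio Fe:Fe2O3 = 2:1
n(Fe) = 1 × 2/1 = 2.000 mol
mass = 2.000 × 55.85 = 111.7 g

111.7 g


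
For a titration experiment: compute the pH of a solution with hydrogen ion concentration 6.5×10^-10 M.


pH = -log10([H+]) = -log10(6.5×10^-10)
= 10 - log10(6.5)
= 10 - 0.81
= 9.19

9.19


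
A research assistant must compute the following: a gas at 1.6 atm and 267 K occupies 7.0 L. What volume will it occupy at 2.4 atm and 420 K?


P1V1/T1 = P2V2/T2
V2 = P1V1T2/(T1P2)
= 1.6×7.0×420/(267×2.4)
= 7.341 L

7.341 L


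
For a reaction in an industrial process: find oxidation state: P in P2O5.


2x + 5(-2) = 0, so x = +5
Oxidation number: +5

+5


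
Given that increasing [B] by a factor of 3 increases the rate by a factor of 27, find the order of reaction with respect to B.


rate ∝ [B]^n
3^n = 27 → n = 3
Order in B: 3

3


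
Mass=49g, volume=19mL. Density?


ρ = mass/volume
= 49/19
= 2.579 g/mL

2.579 g/mL


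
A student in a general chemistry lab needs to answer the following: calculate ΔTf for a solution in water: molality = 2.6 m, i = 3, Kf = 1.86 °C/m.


ΔTf = Kf × m × i
= 1.86 × 2.6 × 3
= 14.508 °C

14.508 °C


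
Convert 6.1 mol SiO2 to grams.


M(SiO2) = 60.09 g/mol
mass = n × M = 6.1 × 60.09 = 366.55 g

366.55 g


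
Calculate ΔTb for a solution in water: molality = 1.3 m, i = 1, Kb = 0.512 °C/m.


ΔTb = Kb × m × i
= 0.512 × 1.3 × 1
= 0.6656 °C

0.6656 °C


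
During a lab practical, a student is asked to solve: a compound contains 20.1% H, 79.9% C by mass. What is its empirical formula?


Assume 100 g sample. Moles of each element:
  H: 20.1/1.008 = 19.94 mol
  C: 79.9/12.01 = 6.653 mol
Divide by smallest (6.653):
  H: 19.94/6.653 = 3.0
  C: 6.653/6.653 = 1.0
Empirical formula: CH3

CH3


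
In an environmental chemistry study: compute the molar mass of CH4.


M(CH4) = 1×12.01 + 4×1.008
= 12.01 + 4.03
= 16.04 g/mol

16.04 g/mol


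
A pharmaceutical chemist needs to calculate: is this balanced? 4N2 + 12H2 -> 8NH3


Equation: 4N2 + 12H2 -> 8NH3
Check atoms: H: 24=24, N: 8=8
Balanced

Yes, balanced


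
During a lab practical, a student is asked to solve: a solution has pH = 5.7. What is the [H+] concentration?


[H+] = 10^(-pH) = 10^(-5.7)
= 2.0×10^-6 M

2.0×10^-6 M


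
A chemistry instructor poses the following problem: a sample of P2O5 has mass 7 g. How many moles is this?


M(P2O5) = 141.94 g/mol
n = mass/M = 7/141.94 = 0.0493 mol

0.0493 mol


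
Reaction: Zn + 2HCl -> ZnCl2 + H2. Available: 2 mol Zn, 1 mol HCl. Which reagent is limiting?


Mole ratio available / coefficient:
  Zn: 2/1 = 2.000
  HCl: 1/2 = 0.500
Smaller ratio is limiting.

HCl


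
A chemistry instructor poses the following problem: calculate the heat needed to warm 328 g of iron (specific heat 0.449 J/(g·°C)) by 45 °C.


q = mcΔT = 328 × 0.449 × 45
= 6627.24 J

6627.24 J


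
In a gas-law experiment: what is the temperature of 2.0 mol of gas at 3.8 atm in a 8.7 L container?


PV = nRT  (R = 0.08206 L·atm/(mol·K))
T = PV/(nR) = 3.8×8.7/(2.0×0.08206)
= 33.06/0.164120
= 201.44 K

201.44 K


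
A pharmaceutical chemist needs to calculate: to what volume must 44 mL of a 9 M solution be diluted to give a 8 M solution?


C1V1 = C2V2
9 × 44 = 8 × V2
V2 = 396/8 = 49.5 mL

49.5 mL


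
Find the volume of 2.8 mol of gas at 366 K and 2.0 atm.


PV = nRT  (R = 0.08206 L·atm/(mol·K))
V = nRT/P = 2.8×0.08206×366/2.0
= 42.048 L

42.048 L


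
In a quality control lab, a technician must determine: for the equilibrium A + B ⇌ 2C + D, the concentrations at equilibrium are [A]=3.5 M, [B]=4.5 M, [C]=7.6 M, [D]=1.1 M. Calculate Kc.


Kc = [C]^2[D]/([A][B])
= (7.6^2 × 1.1^1)/(3.5^1 × 4.5^1)
= 63.536/15.75
= 4.034

4.034


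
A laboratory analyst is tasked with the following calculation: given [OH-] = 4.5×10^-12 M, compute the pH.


pOH = -log10([OH-]) = -log10(4.5×10^-12)
= 12 - log10(4.5) = 11.35
pH = 14 - pOH = 14 - 11.35 = 2.65

2.65


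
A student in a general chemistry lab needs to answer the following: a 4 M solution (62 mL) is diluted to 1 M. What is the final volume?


C1V1 = C2V2
4 × 62 = 1 × V2
V2 = 248/1 = 248.0 mL

248.0 mL


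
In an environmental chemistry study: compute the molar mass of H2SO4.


M(H2SO4) = 2×1.008 + 1×32.07 + 4×16.0
= 2.02 + 32.07 + 64.0
= 98.09 g/mol

98.09 g/mol


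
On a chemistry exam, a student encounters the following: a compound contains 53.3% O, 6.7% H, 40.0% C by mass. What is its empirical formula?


Assume 100 g sample. Moles of each element:
  O: 53.3/16.0 = 3.331 mol
  H: 6.7/1.008 = 6.647 mol
  C: 40.0/12.01 = 3.331 mol
Divide by smallest (3.331):
  O: 3.331/3.331 = 1.0
  H: 6.647/3.331 = 2.0
  C: 3.331/3.331 = 1.0
Empirical formula: CH2O

CH2O


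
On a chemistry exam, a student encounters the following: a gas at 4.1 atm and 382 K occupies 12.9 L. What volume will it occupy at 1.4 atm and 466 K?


P1V1/T1 = P2V2/T2
V2 = P1V1T2/(T1P2)
= 4.1×12.9×466/(382×1.4)
= 46.086 L

46.086 L


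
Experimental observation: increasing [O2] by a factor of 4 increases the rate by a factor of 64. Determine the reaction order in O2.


rate ∝ [O2]^n
4^n = 64 → n = 3
Order in O2: 3

3


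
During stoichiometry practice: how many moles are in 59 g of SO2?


M(SO2) = 64.07 g/mol
n = mass/M = 59/64.07 = 0.9209 mol

0.9209 mol


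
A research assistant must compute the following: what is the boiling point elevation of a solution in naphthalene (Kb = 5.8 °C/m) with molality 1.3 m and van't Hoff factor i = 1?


ΔTb = Kb × m × i
= 5.8 × 1.3 × 1
= 7.54 °C

7.54 °C


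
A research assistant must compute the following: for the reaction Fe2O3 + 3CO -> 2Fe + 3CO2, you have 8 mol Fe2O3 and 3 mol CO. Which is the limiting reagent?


Mole ratio available / coefficient:
  Fe2O3: 8/1 = 8.000
  CO: 3/3 = 1.000
Smaller ratio is limiting.

CO


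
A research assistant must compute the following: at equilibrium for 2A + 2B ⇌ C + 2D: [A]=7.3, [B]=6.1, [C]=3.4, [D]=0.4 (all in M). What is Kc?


Kc = [C][D]^2/([A]^2[B]^2)
= (3.4^1 × 0.4^2)/(7.3^2 × 6.1^2)
= 0.544/1982.9209
= 2.743×10^-4

2.743×10^-4


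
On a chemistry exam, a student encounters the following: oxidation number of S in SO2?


x + 2(-2) = 0, so x = +4
Oxidation number: +4

+4


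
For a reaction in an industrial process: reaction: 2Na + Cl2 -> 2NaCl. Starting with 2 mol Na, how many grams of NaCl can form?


Mole ratio NaCl:Na = 2:2
n(NaCl) = 2 × 2/2 = 2.000 mol
mass = 2.000 × 58.44 = 116.88 g

116.88 g


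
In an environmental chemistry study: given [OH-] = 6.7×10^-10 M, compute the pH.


pOH = -log10([OH-]) = -log10(6.7×10^-10)
= 10 - log10(6.7) = 9.17
pH = 14 - pOH = 14 - 9.17 = 4.83

4.83


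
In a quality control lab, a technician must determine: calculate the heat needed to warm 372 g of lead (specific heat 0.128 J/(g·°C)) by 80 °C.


q = mcΔT = 372 × 0.128 × 80
= 3809.28 J

3809.28 J


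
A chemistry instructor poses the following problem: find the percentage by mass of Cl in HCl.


M(HCl) = 1×1.008 + 1×35.45 = 36.458 g/mol
Mass of Cl = 1 × 35.45 = 35.45 g/mol
% Cl = 35.45/36.458 × 100 = 97.24%

97.24%


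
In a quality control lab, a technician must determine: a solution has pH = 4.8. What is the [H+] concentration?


[H+] = 10^(-pH) = 10^(-4.8)
= 1.58×10^-5 M

1.58×10^-5 M


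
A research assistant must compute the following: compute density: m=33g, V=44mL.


ρ = mass/volume
= 33/44
= 0.75 g/mL

0.75 g/mL


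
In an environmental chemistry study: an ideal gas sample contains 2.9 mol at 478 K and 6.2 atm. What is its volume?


PV = nRT  (R = 0.08206 L·atm/(mol·K))
V = nRT/P = 2.9×0.08206×478/6.2
= 18.347 L

18.347 L


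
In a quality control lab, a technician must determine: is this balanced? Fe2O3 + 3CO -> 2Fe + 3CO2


Equation: Fe2O3 + 3CO -> 2Fe + 3CO2
Check atoms: C: 3=3, Fe: 2=2, O: 6=6
Balanced

Yes, balanced


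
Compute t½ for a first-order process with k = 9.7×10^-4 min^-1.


t½ = ln2/k = 0.693147/(9.7×10^-4 min^-1)
= 714.6 min

714.6 min


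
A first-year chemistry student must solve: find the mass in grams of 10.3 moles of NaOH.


M(NaOH) = 40.0 g/mol
mass = n × M = 10.3 × 40.0 = 412.00 g

412.00 g


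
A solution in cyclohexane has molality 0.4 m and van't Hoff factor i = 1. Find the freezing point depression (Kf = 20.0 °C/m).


ΔTf = Kf × m × i
= 20.0 × 0.4 × 1
= 8.0 °C

8.0 °C


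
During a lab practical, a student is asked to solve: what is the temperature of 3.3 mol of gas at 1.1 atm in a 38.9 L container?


PV = nRT  (R = 0.08206 L·atm/(mol·K))
T = PV/(nR) = 1.1×38.9/(3.3×0.08206)
= 42.79/0.270798
= 158.01 K

158.01 K


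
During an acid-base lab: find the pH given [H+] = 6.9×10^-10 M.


pH = -log10([H+]) = -log10(6.9×10^-10)
= 10 - log10(6.9)
= 10 - 0.84
= 9.16

9.16


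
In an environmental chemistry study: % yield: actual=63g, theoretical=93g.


% yield = actual/theoretical × 100
= 63/93 × 100
= 67.74%

67.74%


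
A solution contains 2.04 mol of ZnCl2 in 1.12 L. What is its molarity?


M = n/V = 2.04/1.12 = 1.821 mol/L

1.821 M


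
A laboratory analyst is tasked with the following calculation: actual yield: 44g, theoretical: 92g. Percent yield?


% yield = actual/theoretical × 100
= 44/92 × 100
= 47.83%

47.83%


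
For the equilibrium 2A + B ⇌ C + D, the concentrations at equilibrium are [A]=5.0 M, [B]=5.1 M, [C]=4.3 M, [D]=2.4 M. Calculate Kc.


Kc = [C][D]/([A]^2[B])
= (4.3^1 × 2.4^1)/(5.0^2 × 5.1^1)
= 10.32/127.5
= 0.08094

0.08094


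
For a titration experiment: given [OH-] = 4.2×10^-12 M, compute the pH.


pOH = -log10([OH-]) = -log10(4.2×10^-12)
= 12 - log10(4.2) = 11.38
pH = 14 - pOH = 14 - 11.38 = 2.62

2.62


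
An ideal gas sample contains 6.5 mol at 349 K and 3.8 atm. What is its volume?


PV = nRT  (R = 0.08206 L·atm/(mol·K))
V = nRT/P = 6.5×0.08206×349/3.8
= 48.988 L

48.988 L


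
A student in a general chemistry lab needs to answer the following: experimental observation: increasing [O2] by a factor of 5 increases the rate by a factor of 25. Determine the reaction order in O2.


rate ∝ [O2]^n
5^n = 25 → n = 2
Order in O2: 2

2


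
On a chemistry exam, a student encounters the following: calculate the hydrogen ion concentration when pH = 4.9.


[H+] = 10^(-pH) = 10^(-4.9)
= 1.26×10^-5 M

1.26×10^-5 M


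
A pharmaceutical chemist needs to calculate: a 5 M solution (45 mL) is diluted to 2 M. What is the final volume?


C1V1 = C2V2
5 × 45 = 2 × V2
V2 = 225/2 = 112.5 mL

112.5 mL


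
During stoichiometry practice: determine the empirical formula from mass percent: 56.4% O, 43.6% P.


Assume 100 g sample. Moles of each element:
  O: 56.4/16.0 = 3.525 mol
  P: 43.6/30.97 = 1.408 mol
Divide by smallest (1.408):
  O: 3.525/1.408 = 2.5
  P: 1.408/1.408 = 1.0
Multiply all ratios by 2 to obtain whole numbers.
Empirical formula: P2O5

P2O5


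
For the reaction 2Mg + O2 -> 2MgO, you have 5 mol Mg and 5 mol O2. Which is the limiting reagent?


Mole ratio available / coefficient:
  Mg: 5/2 = 2.500
  O2: 5/1 = 5.000
Smaller ratio is limiting.

Mg


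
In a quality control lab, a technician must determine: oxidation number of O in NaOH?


O is usually -2
Oxidation number: -2

-2


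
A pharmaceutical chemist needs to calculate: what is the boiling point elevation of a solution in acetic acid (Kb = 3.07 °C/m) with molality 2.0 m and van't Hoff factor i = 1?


ΔTb = Kb × m × i
= 3.07 × 2.0 × 1
= 6.14 °C

6.14 °C


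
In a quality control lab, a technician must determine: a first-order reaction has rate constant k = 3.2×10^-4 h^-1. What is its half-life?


t½ = ln2/k = 0.693147/(3.2×10^-4 h^-1)
= 2166 h

2166 h


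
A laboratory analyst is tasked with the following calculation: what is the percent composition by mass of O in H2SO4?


M(H2SO4) = 2×1.008 + 1×32.07 + 4×16.0 = 98.086 g/mol
Mass of O = 4 × 16.0 = 64.00 g/mol
% O = 64.00/98.086 × 100 = 65.25%

65.25%


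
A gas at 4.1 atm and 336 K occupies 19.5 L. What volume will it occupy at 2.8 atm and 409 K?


P1V1/T1 = P2V2/T2
V2 = P1V1T2/(T1P2)
= 4.1×19.5×409/(336×2.8)
= 34.757 L

34.757 L


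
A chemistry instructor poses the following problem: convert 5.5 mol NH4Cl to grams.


M(NH4Cl) = 53.49 g/mol
mass = n × M = 5.5 × 53.49 = 294.20 g

294.20 g


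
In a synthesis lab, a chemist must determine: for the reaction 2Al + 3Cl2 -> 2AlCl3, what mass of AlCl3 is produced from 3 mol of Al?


Mole ratio AlCl3:Al = 2:2
n(AlCl3) = 3 × 2/2 = 3.000 mol
mass = 3.000 × 133.33 = 399.99 g

399.99 g


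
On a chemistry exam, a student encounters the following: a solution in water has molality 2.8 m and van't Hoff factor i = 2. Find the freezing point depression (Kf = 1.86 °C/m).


ΔTf = Kf × m × i
= 1.86 × 2.8 × 2
= 10.416 °C

10.416 °C


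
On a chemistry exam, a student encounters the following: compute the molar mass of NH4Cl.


M(NH4Cl) = 1×14.01 + 4×1.008 + 1×35.45
= 14.01 + 4.03 + 35.45
= 53.49 g/mol

53.49 g/mol


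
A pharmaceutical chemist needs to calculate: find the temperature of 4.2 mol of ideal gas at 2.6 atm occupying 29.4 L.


PV = nRT  (R = 0.08206 L·atm/(mol·K))
T = PV/(nR) = 2.6×29.4/(4.2×0.08206)
= 76.44/0.344652
= 221.79 K

221.79 K


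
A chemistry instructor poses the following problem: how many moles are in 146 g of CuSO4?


M(CuSO4) = 159.62 g/mol
n = mass/M = 146/159.62 = 0.9147 mol

0.9147 mol


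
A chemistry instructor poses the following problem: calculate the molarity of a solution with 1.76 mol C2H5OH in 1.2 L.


M = n/V = 1.76/1.2 = 1.467 mol/L

1.467 M


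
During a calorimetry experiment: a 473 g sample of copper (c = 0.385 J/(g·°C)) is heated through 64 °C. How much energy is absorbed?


q = mcΔT = 473 × 0.385 × 64
= 11654.72 J

11654.72 J


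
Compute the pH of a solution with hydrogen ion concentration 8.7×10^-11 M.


pH = -log10([H+]) = -log10(8.7×10^-11)
= 11 - log10(8.7)
= 11 - 0.94
= 10.06

10.06


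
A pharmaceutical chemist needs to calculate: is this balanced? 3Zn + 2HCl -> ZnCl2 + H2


Equation: 3Zn + 2HCl -> ZnCl2 + H2
Check atoms: Cl: 2=2, H: 2=2, Zn: 3≠1
Not balanced

No, not balanced


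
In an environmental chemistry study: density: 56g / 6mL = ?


ρ = mass/volume
= 56/6
= 9.333 g/mL

9.333 g/mL


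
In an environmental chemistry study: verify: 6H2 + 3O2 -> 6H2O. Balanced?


Equation: 6H2 + 3O2 -> 6H2O
Check atoms: H: 12=12, O: 6=6
Balanced

Yes, balanced


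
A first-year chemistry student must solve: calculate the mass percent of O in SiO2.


M(SiO2) = 1×28.09 + 2×16.0 = 60.09 g/mol
Mass of O = 2 × 16.0 = 32.00 g/mol
% O = 32.00/60.09 × 100 = 53.25%

53.25%


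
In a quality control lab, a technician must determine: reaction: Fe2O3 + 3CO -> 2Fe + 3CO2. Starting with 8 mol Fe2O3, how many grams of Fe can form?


Mole ratio Fe:Fe2O3 = 2:1
n(Fe) = 8 × 2/1 = 16.000 mol
mass = 16.000 × 55.85 = 893.6 g

893.6 g


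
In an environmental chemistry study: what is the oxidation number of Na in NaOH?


Group 1 metal: +1
Oxidation number: +1

+1


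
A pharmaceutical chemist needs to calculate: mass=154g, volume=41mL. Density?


ρ = mass/volume
= 154/41
= 3.756 g/mL

3.756 g/mL


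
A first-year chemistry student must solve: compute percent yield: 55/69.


% yield = actual/theoretical × 100
= 55/69 × 100
= 79.71%

79.71%


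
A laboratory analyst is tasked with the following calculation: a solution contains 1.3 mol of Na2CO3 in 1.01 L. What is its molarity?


M = n/V = 1.3/1.01 = 1.287 mol/L

1.287 M


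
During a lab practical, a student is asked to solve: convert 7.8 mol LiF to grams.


M(LiF) = 25.94 g/mol
mass = n × M = 7.8 × 25.94 = 202.33 g

202.33 g


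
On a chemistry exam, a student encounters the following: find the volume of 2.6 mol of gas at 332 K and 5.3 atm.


PV = nRT  (R = 0.08206 L·atm/(mol·K))
V = nRT/P = 2.6×0.08206×332/5.3
= 13.365 L

13.365 L


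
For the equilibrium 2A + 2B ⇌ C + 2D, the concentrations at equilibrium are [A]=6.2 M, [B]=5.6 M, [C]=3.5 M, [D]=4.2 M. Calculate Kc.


Kc = [C][D]^2/([A]^2[B]^2)
= (3.5^1 × 4.2^2)/(6.2^2 × 5.6^2)
= 61.74/1205.4784
= 0.05122

0.05122


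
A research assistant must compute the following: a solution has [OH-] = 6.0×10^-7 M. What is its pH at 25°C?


pOH = -log10([OH-]) = -log10(6.0×10^-7)
= 7 - log10(6.0) = 6.22
pH = 14 - pOH = 14 - 6.22 = 7.78

7.78


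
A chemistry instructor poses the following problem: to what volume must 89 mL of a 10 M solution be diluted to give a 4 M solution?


C1V1 = C2V2
10 × 89 = 4 × V2
V2 = 890/4 = 222.5 mL

222.5 mL


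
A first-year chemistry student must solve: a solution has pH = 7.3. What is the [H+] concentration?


[H+] = 10^(-pH) = 10^(-7.3)
= 5.01×10^-8 M

5.01×10^-8 M


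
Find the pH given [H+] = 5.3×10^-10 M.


pH = -log10([H+]) = -log10(5.3×10^-10)
= 10 - log10(5.3)
= 10 - 0.72
= 9.28

9.28


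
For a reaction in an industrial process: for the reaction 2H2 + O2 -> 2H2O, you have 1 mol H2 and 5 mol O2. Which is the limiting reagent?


Mole ratio available / coefficient:
  H2: 1/2 = 0.500
  O2: 5/1 = 5.000
Smaller ratio is limiting.

H2


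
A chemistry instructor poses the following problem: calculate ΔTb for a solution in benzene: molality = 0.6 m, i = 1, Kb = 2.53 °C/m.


ΔTb = Kb × m × i
= 2.53 × 0.6 × 1
= 1.518 °C

1.518 °C


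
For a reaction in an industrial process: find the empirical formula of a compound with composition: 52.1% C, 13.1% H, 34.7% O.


Assume 100 g sample. Moles of each element:
  C: 52.1/12.01 = 4.338 mol
  H: 13.1/1.008 = 12.996 mol
  O: 34.7/16.0 = 2.169 mol
Divide by smallest (2.169):
  C: 4.338/2.169 = 2.0
  H: 12.996/2.169 = 5.99
  O: 2.169/2.169 = 1.0
Empirical formula: C2H6O

C2H6O


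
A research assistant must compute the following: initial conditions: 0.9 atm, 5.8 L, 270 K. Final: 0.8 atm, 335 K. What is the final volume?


P1V1/T1 = P2V2/T2
V2 = P1V1T2/(T1P2)
= 0.9×5.8×335/(270×0.8)
= 8.096 L

8.096 L


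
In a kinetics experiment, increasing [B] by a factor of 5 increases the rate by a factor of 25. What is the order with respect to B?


rate ∝ [B]^n
5^n = 25 → n = 2
Order in B: 2

2


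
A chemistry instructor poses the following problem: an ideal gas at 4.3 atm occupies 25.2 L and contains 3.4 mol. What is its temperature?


PV = nRT  (R = 0.08206 L·atm/(mol·K))
T = PV/(nR) = 4.3×25.2/(3.4×0.08206)
= 108.36/0.279004
= 388.38 K

388.38 K


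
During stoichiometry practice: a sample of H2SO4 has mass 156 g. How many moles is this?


M(H2SO4) = 98.09 g/mol
n = mass/M = 156/98.09 = 1.5904 mol

1.5904 mol


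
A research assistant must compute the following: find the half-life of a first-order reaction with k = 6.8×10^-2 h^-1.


t½ = ln2/k = 0.693147/(6.8×10^-2 h^-1)
= 10.19 h

10.19 h


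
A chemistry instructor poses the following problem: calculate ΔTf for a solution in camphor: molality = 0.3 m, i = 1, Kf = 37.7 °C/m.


ΔTf = Kf × m × i
= 37.7 × 0.3 × 1
= 11.31 °C

11.31 °C


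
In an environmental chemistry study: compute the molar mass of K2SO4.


M(K2SO4) = 2×39.1 + 1×32.07 + 4×16.0
= 78.2 + 32.07 + 64.0
= 174.27 g/mol

174.27 g/mol


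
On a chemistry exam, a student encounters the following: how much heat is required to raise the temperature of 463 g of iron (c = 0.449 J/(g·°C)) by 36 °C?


q = mcΔT = 463 × 0.449 × 36
= 7483.93 J

7483.93 J


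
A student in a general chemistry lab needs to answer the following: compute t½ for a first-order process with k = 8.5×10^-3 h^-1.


t½ = ln2/k = 0.693147/(8.5×10^-3 h^-1)
= 81.55 h

81.55 h


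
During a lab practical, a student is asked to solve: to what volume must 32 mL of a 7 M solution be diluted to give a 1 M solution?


C1V1 = C2V2
7 × 32 = 1 × V2
V2 = 224/1 = 224.0 mL

224.0 mL


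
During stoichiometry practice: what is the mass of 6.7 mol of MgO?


M(MgO) = 40.31 g/mol
mass = n × M = 6.7 × 40.31 = 270.08 g

270.08 g


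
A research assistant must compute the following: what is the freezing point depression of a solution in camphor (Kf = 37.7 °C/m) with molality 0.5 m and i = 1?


ΔTf = Kf × m × i
= 37.7 × 0.5 × 1
= 18.85 °C

18.85 °C


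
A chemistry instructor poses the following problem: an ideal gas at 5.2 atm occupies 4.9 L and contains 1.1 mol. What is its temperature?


PV = nRT  (R = 0.08206 L·atm/(mol·K))
T = PV/(nR) = 5.2×4.9/(1.1×0.08206)
= 25.48/0.090266
= 282.28 K

282.28 K


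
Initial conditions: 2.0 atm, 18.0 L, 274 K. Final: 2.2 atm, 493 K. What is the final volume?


P1V1/T1 = P2V2/T2
V2 = P1V1T2/(T1P2)
= 2.0×18.0×493/(274×2.2)
= 29.443 L

29.443 L


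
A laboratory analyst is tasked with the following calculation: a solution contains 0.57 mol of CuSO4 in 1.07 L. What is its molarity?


M = n/V = 0.57/1.07 = 0.533 mol/L

0.533 M


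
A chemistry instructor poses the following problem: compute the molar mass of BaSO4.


M(BaSO4) = 1×137.33 + 1×32.07 + 4×16.0
= 137.33 + 32.07 + 64.0
= 233.4 g/mol

233.4 g/mol


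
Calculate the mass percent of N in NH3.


M(NH3) = 1×14.01 + 3×1.008 = 17.034 g/mol
Mass of N = 1 × 14.01 = 14.01 g/mol
% N = 14.01/17.034 × 100 = 82.25%

82.25%


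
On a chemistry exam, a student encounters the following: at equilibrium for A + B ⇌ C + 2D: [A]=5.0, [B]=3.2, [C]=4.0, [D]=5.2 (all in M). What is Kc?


Kc = [C][D]^2/([A][B])
= (4.0^1 × 5.2^2)/(5.0^1 × 3.2^1)
= 108.16/16
= 6.760

6.760


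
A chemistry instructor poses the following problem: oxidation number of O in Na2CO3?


O is usually -2
Oxidation number: -2

-2


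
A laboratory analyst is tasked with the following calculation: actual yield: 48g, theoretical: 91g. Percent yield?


% yield = actual/theoretical × 100
= 48/91 × 100
= 52.75%

52.75%


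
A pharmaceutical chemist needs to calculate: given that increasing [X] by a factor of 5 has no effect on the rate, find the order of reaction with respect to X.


rate ∝ [X]^n
rate ∝ [X]^0
Order in X: 0

0


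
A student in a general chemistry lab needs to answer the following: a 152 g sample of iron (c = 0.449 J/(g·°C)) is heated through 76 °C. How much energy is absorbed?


q = mcΔT = 152 × 0.449 × 76
= 5186.85 J

5186.85 J


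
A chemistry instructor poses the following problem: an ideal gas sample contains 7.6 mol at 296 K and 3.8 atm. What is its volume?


PV = nRT  (R = 0.08206 L·atm/(mol·K))
V = nRT/P = 7.6×0.08206×296/3.8
= 48.58 L

48.58 L


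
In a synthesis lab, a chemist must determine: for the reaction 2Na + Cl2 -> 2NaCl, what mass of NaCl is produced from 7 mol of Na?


Mole ratio NaCl:Na = 2:2
n(NaCl) = 7 × 2/2 = 7.000 mol
mass = 7.000 × 58.44 = 409.08 g

409.08 g


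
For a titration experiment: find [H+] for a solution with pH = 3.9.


[H+] = 10^(-pH) = 10^(-3.9)
= 1.26×10^-4 M

1.26×10^-4 M


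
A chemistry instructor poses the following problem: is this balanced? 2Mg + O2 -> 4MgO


Equation: 2Mg + O2 -> 4MgO
Check atoms: Mg: 2≠4, O: 2≠4
Not balanced

No, not balanced


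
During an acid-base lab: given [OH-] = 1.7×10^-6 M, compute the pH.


pOH = -log10([OH-]) = -log10(1.7×10^-6)
= 6 - log10(1.7) = 5.77
pH = 14 - pOH = 14 - 5.77 = 8.23

8.23


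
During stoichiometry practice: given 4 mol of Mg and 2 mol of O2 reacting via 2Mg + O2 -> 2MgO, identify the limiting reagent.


Mole ratio available / coefficient:
  Mg: 4/2 = 2.000
  O2: 2/1 = 2.000
Smaller ratio is limiting.

neither (stoichiometric); Mg and O2 are fully consumed


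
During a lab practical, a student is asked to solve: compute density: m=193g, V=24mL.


ρ = mass/volume
= 193/24
= 8.042 g/mL

8.042 g/mL


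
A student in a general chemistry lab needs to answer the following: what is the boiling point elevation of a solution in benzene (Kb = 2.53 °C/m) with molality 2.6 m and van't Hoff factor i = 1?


ΔTb = Kb × m × i
= 2.53 × 2.6 × 1
= 6.578 °C

6.578 °C


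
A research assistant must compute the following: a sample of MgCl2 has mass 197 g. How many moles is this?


M(MgCl2) = 95.21 g/mol
n = mass/M = 197/95.21 = 2.0691 mol

2.0691 mol


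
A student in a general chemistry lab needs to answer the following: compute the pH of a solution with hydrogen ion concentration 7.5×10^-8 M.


pH = -log10([H+]) = -log10(7.5×10^-8)
= 8 - log10(7.5)
= 8 - 0.88
= 7.12

7.12


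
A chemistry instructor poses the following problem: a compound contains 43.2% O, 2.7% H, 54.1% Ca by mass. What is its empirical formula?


Assume 100 g sample. Moles of each element:
  O: 43.2/16.0 = 2.7 mol
  H: 2.7/1.008 = 2.679 mol
  Ca: 54.1/40.08 = 1.35 mol
Divide by smallest (1.35):
  O: 2.7/1.35 = 2.0
  H: 2.679/1.35 = 1.98
  Ca: 1.35/1.35 = 1.0
Empirical formula: CaO2H2

CaO2H2


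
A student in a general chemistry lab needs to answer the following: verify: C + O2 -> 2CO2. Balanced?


Equation: C + O2 -> 2CO2
Check atoms: C: 1≠2, O: 2≠4
Not balanced

No, not balanced


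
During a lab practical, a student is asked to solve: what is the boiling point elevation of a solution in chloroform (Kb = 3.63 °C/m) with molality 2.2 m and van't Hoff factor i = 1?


ΔTb = Kb × m × i
= 3.63 × 2.2 × 1
= 7.986 °C

7.986 °C


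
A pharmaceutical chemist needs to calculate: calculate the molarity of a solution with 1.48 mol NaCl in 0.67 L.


M = n/V = 1.48/0.67 = 2.209 mol/L

2.209 M


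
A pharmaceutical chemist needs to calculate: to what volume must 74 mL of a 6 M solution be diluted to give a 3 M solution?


C1V1 = C2V2
6 × 74 = 3 × V2
V2 = 444/3 = 148.0 mL

148.0 mL


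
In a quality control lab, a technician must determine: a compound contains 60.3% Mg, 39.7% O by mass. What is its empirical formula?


Assume 100 g sample. Moles of each element:
  Mg: 60.3/24.31 = 2.48 mol
  O: 39.7/16.0 = 2.481 mol
Divide by smallest (2.48):
  Mg: 2.48/2.48 = 1.0
  O: 2.481/2.48 = 1.0
Empirical formula: MgO

MgO


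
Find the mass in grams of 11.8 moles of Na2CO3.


M(Na2CO3) = 105.99 g/mol
mass = n × M = 11.8 × 105.99 = 1250.68 g

1250.68 g


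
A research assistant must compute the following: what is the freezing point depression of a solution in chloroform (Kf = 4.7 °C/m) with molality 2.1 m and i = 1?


ΔTf = Kf × m × i
= 4.7 × 2.1 × 1
= 9.87 °C

9.87 °C


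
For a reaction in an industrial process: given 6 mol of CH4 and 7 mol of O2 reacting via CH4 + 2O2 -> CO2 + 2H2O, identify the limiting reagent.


Mole ratio available / coefficient:
  CH4: 6/1 = 6.000
  O2: 7/2 = 3.500
Smaller ratio is limiting.

O2


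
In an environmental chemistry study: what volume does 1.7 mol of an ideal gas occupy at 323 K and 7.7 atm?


PV = nRT  (R = 0.08206 L·atm/(mol·K))
V = nRT/P = 1.7×0.08206×323/7.7
= 5.852 L

5.852 L


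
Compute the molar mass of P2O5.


M(P2O5) = 2×30.97 + 5×16.0
= 61.94 + 80.0
= 141.94 g/mol

141.94 g/mol


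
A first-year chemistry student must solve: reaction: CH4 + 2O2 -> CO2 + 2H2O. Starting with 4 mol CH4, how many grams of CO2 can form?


Mole ratio CO2:CH4 = 1:1
n(CO2) = 4 × 1/1 = 4.000 mol
mass = 4.000 × 44.01 = 176.04 g

176.04 g


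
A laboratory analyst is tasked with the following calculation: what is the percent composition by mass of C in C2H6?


M(C2H6) = 2×12.01 + 6×1.008 = 30.068 g/mol
Mass of C = 2 × 12.01 = 24.02 g/mol
% C = 24.02/30.068 × 100 = 79.89%

79.89%


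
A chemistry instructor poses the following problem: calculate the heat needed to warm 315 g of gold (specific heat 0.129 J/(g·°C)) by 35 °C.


q = mcΔT = 315 × 0.129 × 35
= 1422.23 J

1422.23 J


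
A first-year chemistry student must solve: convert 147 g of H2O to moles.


M(H2O) = 18.02 g/mol
n = mass/M = 147/18.02 = 8.1576 mol

8.1576 mol


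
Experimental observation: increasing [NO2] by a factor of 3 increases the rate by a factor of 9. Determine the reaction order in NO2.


rate ∝ [NO2]^n
3^n = 9 → n = 2
Order in NO2: 2

2


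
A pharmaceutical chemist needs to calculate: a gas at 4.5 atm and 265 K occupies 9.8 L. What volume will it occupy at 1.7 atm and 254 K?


P1V1/T1 = P2V2/T2
V2 = P1V1T2/(T1P2)
= 4.5×9.8×254/(265×1.7)
= 24.864 L

24.864 L


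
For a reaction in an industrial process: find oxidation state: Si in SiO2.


x + 2(-2) = 0, so x = +4
Oxidation number: +4

+4


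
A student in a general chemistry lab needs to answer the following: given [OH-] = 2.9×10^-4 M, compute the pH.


pOH = -log10([OH-]) = -log10(2.9×10^-4)
= 4 - log10(2.9) = 3.54
pH = 14 - pOH = 14 - 3.54 = 10.46

10.46


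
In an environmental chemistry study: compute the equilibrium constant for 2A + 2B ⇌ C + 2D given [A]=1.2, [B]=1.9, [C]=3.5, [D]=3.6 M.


Kc = [C][D]^2/([A]^2[B]^2)
= (3.5^1 × 3.6^2)/(1.2^2 × 1.9^2)
= 45.36/5.1984
= 8.726

8.726


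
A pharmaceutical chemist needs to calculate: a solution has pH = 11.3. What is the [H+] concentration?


[H+] = 10^(-pH) = 10^(-11.3)
= 5.01×10^-12 M

5.01×10^-12 M


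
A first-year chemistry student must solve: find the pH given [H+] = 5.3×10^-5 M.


pH = -log10([H+]) = -log10(5.3×10^-5)
= 5 - log10(5.3)
= 5 - 0.72
= 4.28

4.28


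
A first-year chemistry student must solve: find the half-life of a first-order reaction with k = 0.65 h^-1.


t½ = ln2/k = 0.693147/(0.65 h^-1)
= 1.066 h

1.066 h


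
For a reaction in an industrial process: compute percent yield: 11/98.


% yield = actual/theoretical × 100
= 11/98 × 100
= 11.22%

11.22%


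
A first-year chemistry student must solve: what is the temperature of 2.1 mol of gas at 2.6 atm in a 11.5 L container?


PV = nRT  (R = 0.08206 L·atm/(mol·K))
T = PV/(nR) = 2.6×11.5/(2.1×0.08206)
= 29.90/0.172326
= 173.51 K

173.51 K


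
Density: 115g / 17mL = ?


ρ = mass/volume
= 115/17
= 6.765 g/mL

6.765 g/mL


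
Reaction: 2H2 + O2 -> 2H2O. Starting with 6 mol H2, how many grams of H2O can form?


Mole ratio H2O:H2 = 2:2
n(H2O) = 6 × 2/2 = 6.000 mol
mass = 6.000 × 18.02 = 108.12 g

108.12 g


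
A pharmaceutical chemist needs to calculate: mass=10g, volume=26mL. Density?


ρ = mass/volume
= 10/26
= 0.385 g/mL

0.385 g/mL


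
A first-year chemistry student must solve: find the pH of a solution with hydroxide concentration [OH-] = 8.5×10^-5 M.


pOH = -log10([OH-]) = -log10(8.5×10^-5)
= 5 - log10(8.5) = 4.07
pH = 14 - pOH = 14 - 4.07 = 9.93

9.93


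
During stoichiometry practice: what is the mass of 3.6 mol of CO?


M(CO) = 28.01 g/mol
mass = n × M = 3.6 × 28.01 = 100.84 g

100.84 g


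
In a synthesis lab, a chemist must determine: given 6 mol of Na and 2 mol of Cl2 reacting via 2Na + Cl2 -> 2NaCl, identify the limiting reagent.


Mole ratio available / coefficient:
  Na: 6/2 = 3.000
  Cl2: 2/1 = 2.000
Smaller ratio is limiting.

Cl2


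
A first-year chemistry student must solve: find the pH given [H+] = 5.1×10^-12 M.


pH = -log10([H+]) = -log10(5.1×10^-12)
= 12 - log10(5.1)
= 12 - 0.71
= 11.29

11.29


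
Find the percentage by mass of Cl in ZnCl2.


M(ZnCl2) = 1×65.38 + 2×35.45 = 136.28 g/mol
Mass of Cl = 2 × 35.45 = 70.90 g/mol
% Cl = 70.90/136.28 × 100 = 52.03%

52.03%


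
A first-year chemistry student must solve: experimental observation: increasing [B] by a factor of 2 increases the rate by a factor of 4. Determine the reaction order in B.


rate ∝ [B]^n
2^n = 4 → n = 2
Order in B: 2

2


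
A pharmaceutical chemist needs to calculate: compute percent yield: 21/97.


% yield = actual/theoretical × 100
= 21/97 × 100
= 21.65%

21.65%


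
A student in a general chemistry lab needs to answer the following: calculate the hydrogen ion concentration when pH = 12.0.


[H+] = 10^(-pH) = 10^(-12.0)
= 1.0×10^-12 M

1.0×10^-12 M


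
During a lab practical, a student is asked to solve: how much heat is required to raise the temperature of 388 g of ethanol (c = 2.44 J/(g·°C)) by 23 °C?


q = mcΔT = 388 × 2.44 × 23
= 21774.56 J

21774.56 J


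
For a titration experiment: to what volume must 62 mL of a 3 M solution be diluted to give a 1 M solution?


C1V1 = C2V2
3 × 62 = 1 × V2
V2 = 186/1 = 186.0 mL

186.0 mL


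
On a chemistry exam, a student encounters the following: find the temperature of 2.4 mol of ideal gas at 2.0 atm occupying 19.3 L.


PV = nRT  (R = 0.08206 L·atm/(mol·K))
T = PV/(nR) = 2.0×19.3/(2.4×0.08206)
= 38.60/0.196944
= 195.99 K

195.99 K


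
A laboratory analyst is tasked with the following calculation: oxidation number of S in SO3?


x + 3(-2) = 0, so x = +6
Oxidation number: +6

+6


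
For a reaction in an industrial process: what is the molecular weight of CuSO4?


M(CuSO4) = 1×63.55 + 1×32.07 + 4×16.0
= 63.55 + 32.07 + 64.0
= 159.62 g/mol

159.62 g/mol


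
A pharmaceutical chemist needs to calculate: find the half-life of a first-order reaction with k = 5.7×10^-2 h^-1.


t½ = ln2/k = 0.693147/(5.7×10^-2 h^-1)
= 12.16 h

12.16 h
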